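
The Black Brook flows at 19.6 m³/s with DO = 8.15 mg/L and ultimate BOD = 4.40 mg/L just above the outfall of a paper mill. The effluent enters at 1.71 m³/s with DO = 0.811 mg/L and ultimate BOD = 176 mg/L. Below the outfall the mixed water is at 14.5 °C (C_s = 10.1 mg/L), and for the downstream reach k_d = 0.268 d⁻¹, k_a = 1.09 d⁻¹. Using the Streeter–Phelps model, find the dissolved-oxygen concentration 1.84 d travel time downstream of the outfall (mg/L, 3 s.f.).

Mixed DO = (19.6×8.15 + 1.71×0.811)/(19.6+1.71) = 161.1/21.31 = 7.561 mg/L.
Mixed L₀ = (19.6×4.40 + 1.71×176)/(21.31) = 387.2/21.31 = 18.17 mg/L.
Initial deficit D₀ = C_s − DO₀ = 10.1 − 7.561 = 2.539 mg/L.
D(1.84) = [0.268×18.17/(1.09−0.268)](e^(−0.268×1.84) − e^(−1.09×1.84)) + 2.539 e^(−1.09×1.84)
= 5.924 × (0.6107 − 0.1346) + 2.539 × 0.1346 = 3.162 mg/L.
DO = 10.1 − 3.162 = 6.938 mg/L.

DO ≈ 6.94 mg/L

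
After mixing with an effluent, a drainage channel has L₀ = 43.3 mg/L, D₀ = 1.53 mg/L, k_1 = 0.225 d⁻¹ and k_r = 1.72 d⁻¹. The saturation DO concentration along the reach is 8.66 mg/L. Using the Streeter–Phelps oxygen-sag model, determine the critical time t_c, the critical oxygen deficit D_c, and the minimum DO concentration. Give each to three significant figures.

t_c = [1/(k_r−k_1)] ln[(k_r/k_1)(1 − D₀(k_r−k_1)/(k_1 L₀))]
= [1/(1.72−0.225)] ln[(1.72/0.225)(1 − 1.53×1.495/(0.225×43.3))]
= (1/1.495) ln[7.644 × 0.7652] = 0.6689 × ln(5.850) = 0.6689 × 1.766 = 1.182 d.
L(t_c) = L₀ e^(−k_1 t_c) = 43.3 × 0.7666 = 33.19 mg/L, and at the critical point k_r D_c = k_1 L, so D_c = (0.225/1.72) × 33.19 = 4.342 mg/L.
Minimum DO = C_s − D_c = 8.66 − 4.342 = 4.318 mg/L.

t_c ≈ 1.18 d; D_c ≈ 4.34 mg/L; min DO ≈ 4.32 mg/L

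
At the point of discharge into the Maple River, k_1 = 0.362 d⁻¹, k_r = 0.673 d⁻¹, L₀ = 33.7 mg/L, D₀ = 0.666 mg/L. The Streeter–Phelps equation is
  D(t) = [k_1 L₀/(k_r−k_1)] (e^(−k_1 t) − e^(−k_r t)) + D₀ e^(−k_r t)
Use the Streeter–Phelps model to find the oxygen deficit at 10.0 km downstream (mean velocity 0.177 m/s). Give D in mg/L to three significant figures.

Travel time t = x/v = 10.0 km / (0.177 m/s) = 10000 m / 0.177 m/s = 56500 s = 0.6539 d.
k_1 L₀/(k_r−k_1) = 0.362×33.7/(0.673−0.362) = 12.20/0.3110 = 39.23 mg/L.
e^(−k_1 t) = e^(−0.362×0.6539) = 0.7892; e^(−k_r t) = e^(−0.673×0.6539) = 0.6440.
D = 39.23 × (0.7892 − 0.6440) + 0.666 × 0.6440 = 5.697 + 0.4289 = 6.126 mg/L.

D ≈ 6.13 mg/L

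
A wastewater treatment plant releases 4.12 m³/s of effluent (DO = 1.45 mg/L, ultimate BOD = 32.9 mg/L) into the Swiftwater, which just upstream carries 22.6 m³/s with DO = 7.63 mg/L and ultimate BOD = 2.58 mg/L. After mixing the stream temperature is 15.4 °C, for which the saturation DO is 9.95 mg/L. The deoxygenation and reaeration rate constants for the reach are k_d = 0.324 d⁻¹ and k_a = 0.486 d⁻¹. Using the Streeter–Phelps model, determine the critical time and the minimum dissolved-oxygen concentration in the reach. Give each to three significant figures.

t_c ≈ 0.925 d; minimum DO ≈ 6.37 mg/L

Mixed DO = (22.6×7.63 + 4.12×1.45)/(22.6+4.12) = 178.4/26.72 = 6.677 mg/L.
Mixed L₀ = (22.6×2.58 + 4.12×32.9)/(26.72) = 193.9/26.72 = 7.255 mg/L.
Initial deficit D₀ = C_s − DO₀ = 9.95 − 6.677 = 3.273 mg/L.
t_c = (1/0.1620) ln[(0.486/0.324)(1 − 3.273×0.1620/(0.324×7.255))] = 6.173 × ln(1.162) = 0.9250 d.
D_c = (0.324/0.486) × 7.255 × e^(−0.324×0.9250) = 0.6667 × 7.255 × 0.7410 = 3.584 mg/L.
Minimum DO = 9.95 − 3.584 = 6.366 mg/L.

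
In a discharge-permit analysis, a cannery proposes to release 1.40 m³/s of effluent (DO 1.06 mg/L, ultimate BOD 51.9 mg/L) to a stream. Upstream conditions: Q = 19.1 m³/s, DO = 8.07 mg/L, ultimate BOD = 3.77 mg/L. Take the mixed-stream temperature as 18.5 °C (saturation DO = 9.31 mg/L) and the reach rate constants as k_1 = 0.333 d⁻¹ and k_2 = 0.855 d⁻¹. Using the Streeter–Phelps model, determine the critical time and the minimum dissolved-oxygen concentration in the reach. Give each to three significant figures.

Mixed DO = (19.1×8.07 + 1.40×1.06)/(19.1+1.40) = 155.6/20.50 = 7.591 mg/L.
Mixed L₀ = (19.1×3.77 + 1.40×51.9)/(20.50) = 144.7/20.50 = 7.057 mg/L.
Initial deficit D₀ = C_s − DO₀ = 9.31 − 7.591 = 1.719 mg/L.
t_c = (1/0.5220) ln[(0.855/0.333)(1 − 1.719×0.5220/(0.333×7.057))] = 1.916 × ln(1.587) = 0.8851 d.
D_c = (0.333/0.855) × 7.057 × e^(−0.333×0.8851) = 0.3895 × 7.057 × 0.7447 = 2.047 mg/L.
Minimum DO = 9.31 − 2.047 = 7.263 mg/L.

t_c ≈ 0.885 d; minimum DO ≈ 7.26 mg/L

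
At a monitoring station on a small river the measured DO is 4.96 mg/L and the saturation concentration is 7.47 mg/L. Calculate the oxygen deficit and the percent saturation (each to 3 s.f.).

D = C_s − C = 7.47 − 4.96 = 2.51 mg/L.
% saturation = 4.96/7.47 × 100 = 66.4 %.

D ≈ 2.51 mg/L; 66.4 % saturation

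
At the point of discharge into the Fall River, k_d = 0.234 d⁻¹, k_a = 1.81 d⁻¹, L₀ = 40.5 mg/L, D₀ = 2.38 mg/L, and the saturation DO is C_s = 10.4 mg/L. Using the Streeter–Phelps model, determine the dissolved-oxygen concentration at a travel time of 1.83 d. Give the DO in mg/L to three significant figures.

k_d L₀/(k_a−k_d) = 0.234×40.5/(1.81−0.234) = 9.477/1.576 = 6.013 mg/L.
e^(−k_d t) = e^(−0.234×1.830) = 0.6517; e^(−k_a t) = e^(−1.81×1.830) = 0.03643.
D = 6.013 × (0.6517 − 0.03643) + 2.38 × 0.03643 = 3.700 + 0.08671 = 3.786 mg/L.
DO = C_s − D = 10.4 − 3.786 = 6.614 mg/L.

DO ≈ 6.61 mg/L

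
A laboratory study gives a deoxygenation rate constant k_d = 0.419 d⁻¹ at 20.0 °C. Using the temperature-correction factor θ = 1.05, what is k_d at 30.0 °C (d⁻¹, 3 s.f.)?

k_d ≈ 0.683 d⁻¹

k_d(T₂) = k_d(T₁) · θ^(T₂−T₁) = 0.419 × 1.05^(30.0−20.0)
= 0.419 × 1.05^10.0 = 0.419 × 1.629 = 0.6825 d⁻¹.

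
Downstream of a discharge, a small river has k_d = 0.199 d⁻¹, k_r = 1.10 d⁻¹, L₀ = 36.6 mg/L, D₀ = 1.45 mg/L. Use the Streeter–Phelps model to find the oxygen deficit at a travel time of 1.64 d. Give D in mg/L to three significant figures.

D ≈ 4.74 mg/L

k_d L₀/(k_r−k_d) = 0.199×36.6/(1.10−0.199) = 7.283/0.9010 = 8.084 mg/L.
e^(−k_d t) = e^(−0.199×1.640) = 0.7215; e^(−k_r t) = e^(−1.10×1.640) = 0.1646.
D = 8.084 × (0.7215 − 0.1646) + 1.45 × 0.1646 = 4.502 + 0.2387 = 4.741 mg/L.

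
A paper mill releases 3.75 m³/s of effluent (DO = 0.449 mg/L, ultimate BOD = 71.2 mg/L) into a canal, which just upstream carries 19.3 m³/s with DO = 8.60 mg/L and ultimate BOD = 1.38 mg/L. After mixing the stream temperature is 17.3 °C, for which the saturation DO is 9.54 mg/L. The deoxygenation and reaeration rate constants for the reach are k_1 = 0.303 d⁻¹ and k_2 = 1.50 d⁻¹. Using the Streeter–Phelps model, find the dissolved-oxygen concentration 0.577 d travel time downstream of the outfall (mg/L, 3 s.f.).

Mixed DO = (19.3×8.60 + 3.75×0.449)/(19.3+3.75) = 167.7/23.05 = 7.274 mg/L.
Mixed L₀ = (19.3×1.38 + 3.75×71.2)/(23.05) = 293.6/23.05 = 12.74 mg/L.
Initial deficit D₀ = C_s − DO₀ = 9.54 − 7.274 = 2.266 mg/L.
D(0.577) = [0.303×12.74/(1.50−0.303)](e^(−0.303×0.577) − e^(−1.50×0.577)) + 2.266 e^(−1.50×0.577)
= 3.225 × (0.8396 − 0.4208) + 2.266 × 0.4208 = 2.304 mg/L.
DO = 9.54 − 2.304 = 7.236 mg/L.

DO ≈ 7.24 mg/L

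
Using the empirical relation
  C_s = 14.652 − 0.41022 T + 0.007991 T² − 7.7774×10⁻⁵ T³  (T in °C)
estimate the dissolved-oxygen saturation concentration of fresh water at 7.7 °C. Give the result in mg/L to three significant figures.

C_s = 14.652 − 0.41022×7.7 + 0.007991×7.7² − 7.7774×10⁻⁵×7.7³ = 11.93 mg/L.

C_s ≈ 11.9 mg/L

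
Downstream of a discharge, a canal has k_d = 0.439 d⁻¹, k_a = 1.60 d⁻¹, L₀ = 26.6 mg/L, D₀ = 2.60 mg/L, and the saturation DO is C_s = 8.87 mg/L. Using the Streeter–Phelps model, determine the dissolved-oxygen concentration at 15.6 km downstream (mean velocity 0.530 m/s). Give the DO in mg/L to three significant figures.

Travel time t = x/v = 15.6 km / (0.530 m/s) = 15600 m / 0.530 m/s = 29430 s = 0.3407 d.
k_d L₀/(k_a−k_d) = 0.439×26.6/(1.60−0.439) = 11.68/1.161 = 10.06 mg/L.
e^(−k_d t) = e^(−0.439×0.3407) = 0.8611; e^(−k_a t) = e^(−1.60×0.3407) = 0.5798.
D = 10.06 × (0.8611 − 0.5798) + 2.60 × 0.5798 = 2.829 + 1.507 = 4.337 mg/L.
DO = C_s − D = 8.87 − 4.337 = 4.533 mg/L.

DO ≈ 4.53 mg/L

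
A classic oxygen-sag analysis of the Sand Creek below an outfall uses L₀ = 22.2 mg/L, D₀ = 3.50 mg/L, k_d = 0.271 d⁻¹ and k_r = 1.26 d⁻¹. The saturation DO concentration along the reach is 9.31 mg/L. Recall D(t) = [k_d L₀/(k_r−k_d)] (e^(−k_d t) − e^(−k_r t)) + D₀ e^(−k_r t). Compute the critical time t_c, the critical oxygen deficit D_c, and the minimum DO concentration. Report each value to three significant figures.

t_c ≈ 0.688 d; D_c ≈ 3.96 mg/L; min DO ≈ 5.35 mg/L

t_c = [1/(k_r−k_d)] ln[(k_r/k_d)(1 − D₀(k_r−k_d)/(k_d L₀))]
= [1/(1.26−0.271)] ln[(1.26/0.271)(1 − 3.50×0.9890/(0.271×22.2))]
= (1/0.9890) ln[4.649 × 0.4246] = 1.011 × ln(1.974) = 1.011 × 0.6802 = 0.6878 d.
L(t_c) = L₀ e^(−k_d t_c) = 22.2 × 0.8299 = 18.42 mg/L, and at the critical point k_r D_c = k_d L, so D_c = (0.271/1.26) × 18.42 = 3.963 mg/L.
Minimum DO = C_s − D_c = 9.31 − 3.963 = 5.347 mg/L.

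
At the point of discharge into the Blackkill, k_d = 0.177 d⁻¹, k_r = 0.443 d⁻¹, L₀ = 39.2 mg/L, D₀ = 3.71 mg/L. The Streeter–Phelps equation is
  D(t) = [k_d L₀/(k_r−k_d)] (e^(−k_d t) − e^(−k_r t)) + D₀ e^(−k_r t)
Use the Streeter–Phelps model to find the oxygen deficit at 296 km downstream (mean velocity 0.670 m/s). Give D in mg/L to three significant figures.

D ≈ 8.23 mg/L

Travel time t = x/v = 296 km / (0.670 m/s) = 296000 m / 0.670 m/s = 441800 s = 5.113 d.
k_d L₀/(k_r−k_d) = 0.177×39.2/(0.443−0.177) = 6.938/0.2660 = 26.08 mg/L.
e^(−k_d t) = e^(−0.177×5.113) = 0.4045; e^(−k_r t) = e^(−0.443×5.113) = 0.1038.
D = 26.08 × (0.4045 − 0.1038) + 3.71 × 0.1038 = 7.844 + 0.3851 = 8.229 mg/L.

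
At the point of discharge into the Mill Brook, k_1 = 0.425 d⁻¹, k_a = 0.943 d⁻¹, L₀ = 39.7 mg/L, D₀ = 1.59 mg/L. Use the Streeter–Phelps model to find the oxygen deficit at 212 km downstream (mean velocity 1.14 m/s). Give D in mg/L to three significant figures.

D ≈ 8.98 mg/L

Travel time t = x/v = 212 km / (1.14 m/s) = 212000 m / 1.14 m/s = 186000 s = 2.152 d.
k_1 L₀/(k_a−k_1) = 0.425×39.7/(0.943−0.425) = 16.87/0.5180 = 32.57 mg/L.
e^(−k_1 t) = e^(−0.425×2.152) = 0.4006; e^(−k_a t) = e^(−0.943×2.152) = 0.1314.
D = 32.57 × (0.4006 − 0.1314) + 1.59 × 0.1314 = 8.770 + 0.2089 = 8.979 mg/L.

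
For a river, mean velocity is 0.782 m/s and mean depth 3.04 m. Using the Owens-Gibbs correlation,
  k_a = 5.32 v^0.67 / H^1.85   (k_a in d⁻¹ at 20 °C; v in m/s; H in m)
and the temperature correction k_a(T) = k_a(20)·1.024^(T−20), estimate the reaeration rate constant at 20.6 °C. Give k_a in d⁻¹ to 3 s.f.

k_a(20) = 5.32 × 0.782^0.67 / 3.04^1.85 = 5.32 × 0.8481 / 7.822 = 0.5768 d⁻¹.
k_a(20.6) = 0.5768 × 1.024^(20.6−20) = 0.5768 × 1.014 = 0.5851 d⁻¹.

k_a ≈ 0.585 d⁻¹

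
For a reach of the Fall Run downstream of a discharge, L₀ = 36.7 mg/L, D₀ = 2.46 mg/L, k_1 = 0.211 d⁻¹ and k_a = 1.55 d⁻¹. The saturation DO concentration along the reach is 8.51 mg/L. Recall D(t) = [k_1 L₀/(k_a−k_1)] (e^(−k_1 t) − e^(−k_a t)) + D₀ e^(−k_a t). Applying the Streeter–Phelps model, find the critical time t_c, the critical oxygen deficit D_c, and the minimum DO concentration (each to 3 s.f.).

t_c = [1/(k_a−k_1)] ln[(k_a/k_1)(1 − D₀(k_a−k_1)/(k_1 L₀))]
= [1/(1.55−0.211)] ln[(1.55/0.211)(1 − 2.46×1.339/(0.211×36.7))]
= (1/1.339) ln[7.346 × 0.5746] = 0.7468 × ln(4.221) = 0.7468 × 1.440 = 1.076 d.
L(t_c) = L₀ e^(−k_1 t_c) = 36.7 × 0.7970 = 29.25 mg/L, and at the critical point k_a D_c = k_1 L, so D_c = (0.211/1.55) × 29.25 = 3.982 mg/L.
Minimum DO = C_s − D_c = 8.51 − 3.982 = 4.528 mg/L.

t_c ≈ 1.08 d; D_c ≈ 3.98 mg/L; min DO ≈ 4.53 mg/L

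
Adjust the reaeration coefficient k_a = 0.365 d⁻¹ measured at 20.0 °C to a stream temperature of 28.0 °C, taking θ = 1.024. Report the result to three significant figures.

k_a ≈ 0.441 d⁻¹

k_a(T₂) = k_a(T₁) · θ^(T₂−T₁) = 0.365 × 1.024^(28.0−20.0)
= 0.365 × 1.024^8.00 = 0.365 × 1.209 = 0.4413 d⁻¹.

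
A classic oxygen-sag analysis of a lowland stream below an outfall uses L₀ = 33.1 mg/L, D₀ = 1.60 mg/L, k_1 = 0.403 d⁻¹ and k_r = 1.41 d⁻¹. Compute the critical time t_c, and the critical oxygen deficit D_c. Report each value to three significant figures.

t_c ≈ 1.12 d; D_c ≈ 6.03 mg/L

t_c = [1/(k_r−k_1)] ln[(k_r/k_1)(1 − D₀(k_r−k_1)/(k_1 L₀))]
= [1/(1.41−0.403)] ln[(1.41/0.403)(1 − 1.60×1.007/(0.403×33.1))]
= (1/1.007) ln[3.499 × 0.8792] = 0.9930 × ln(3.076) = 0.9930 × 1.124 = 1.116 d.
D_c = (k_1/k_r) L₀ e^(−k_1 t_c) = (0.403/1.41) × 33.1 × e^(−0.403×1.116) = 0.2858 × 33.1 × 0.6378 = 6.034 mg/L.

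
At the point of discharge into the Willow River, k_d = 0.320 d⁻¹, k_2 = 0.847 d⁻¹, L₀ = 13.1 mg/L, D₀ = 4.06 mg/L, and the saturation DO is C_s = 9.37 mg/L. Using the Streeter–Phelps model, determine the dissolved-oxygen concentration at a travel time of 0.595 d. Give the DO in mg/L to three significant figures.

k_d L₀/(k_2−k_d) = 0.320×13.1/(0.847−0.320) = 4.192/0.5270 = 7.954 mg/L.
e^(−k_d t) = e^(−0.320×0.5950) = 0.8266; e^(−k_2 t) = e^(−0.847×0.5950) = 0.6041.
D = 7.954 × (0.8266 − 0.6041) + 4.06 × 0.6041 = 1.770 + 2.453 = 4.223 mg/L.
DO = C_s − D = 9.37 − 4.223 = 5.147 mg/L.

DO ≈ 5.15 mg/L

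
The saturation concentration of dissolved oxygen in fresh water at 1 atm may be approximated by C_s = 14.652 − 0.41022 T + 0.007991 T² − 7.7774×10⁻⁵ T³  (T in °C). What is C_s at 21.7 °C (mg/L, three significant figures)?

C_s ≈ 8.72 mg/L

C_s = 14.652 − 0.41022×21.7 + 0.007991×21.7² − 7.7774×10⁻⁵×21.7³ = 8.718 mg/L.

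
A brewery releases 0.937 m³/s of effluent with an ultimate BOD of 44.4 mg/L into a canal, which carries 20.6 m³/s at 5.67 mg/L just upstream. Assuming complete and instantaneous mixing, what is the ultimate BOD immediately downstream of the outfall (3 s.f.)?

7.36 mg/L

Flow-weighted mixing: C = (Q_r C_r + Q_w C_w)/(Q_r + Q_w)
= (20.6×5.67 + 0.937×44.4)/(20.6 + 0.937) = 158.4/21.54 = 7.355 mg/L.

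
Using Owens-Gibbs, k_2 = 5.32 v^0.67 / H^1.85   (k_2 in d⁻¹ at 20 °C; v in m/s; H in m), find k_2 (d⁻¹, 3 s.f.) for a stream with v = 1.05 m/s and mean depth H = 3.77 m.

k_2 = 5.32 × 1.05^0.67 / 3.77^1.85 = 5.32 × 1.033 / 11.65 = 0.4719 d⁻¹.

k_2 ≈ 0.472 d⁻¹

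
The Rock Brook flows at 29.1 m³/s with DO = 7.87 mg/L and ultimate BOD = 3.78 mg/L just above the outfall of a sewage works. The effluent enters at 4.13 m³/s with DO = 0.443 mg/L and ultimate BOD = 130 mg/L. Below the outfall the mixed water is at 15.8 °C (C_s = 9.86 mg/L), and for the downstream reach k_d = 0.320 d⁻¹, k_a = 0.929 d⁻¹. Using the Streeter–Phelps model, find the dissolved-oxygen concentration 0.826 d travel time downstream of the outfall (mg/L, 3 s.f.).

Mixed DO = (29.1×7.87 + 4.13×0.443)/(29.1+4.13) = 230.8/33.23 = 6.947 mg/L.
Mixed L₀ = (29.1×3.78 + 4.13×130)/(33.23) = 646.9/33.23 = 19.47 mg/L.
Initial deficit D₀ = C_s − DO₀ = 9.86 − 6.947 = 2.913 mg/L.
D(0.826) = [0.320×19.47/(0.929−0.320)](e^(−0.320×0.826) − e^(−0.929×0.826)) + 2.913 e^(−0.929×0.826)
= 10.23 × (0.7677 − 0.4642) + 2.913 × 0.4642 = 4.457 mg/L.
DO = 9.86 − 4.457 = 5.403 mg/L.

DO ≈ 5.40 mg/L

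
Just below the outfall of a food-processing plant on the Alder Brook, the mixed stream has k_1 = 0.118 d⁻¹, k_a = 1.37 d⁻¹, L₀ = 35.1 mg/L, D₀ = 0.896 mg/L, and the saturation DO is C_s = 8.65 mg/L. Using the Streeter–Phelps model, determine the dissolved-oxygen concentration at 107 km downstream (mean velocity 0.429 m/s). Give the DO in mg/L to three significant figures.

Travel time t = x/v = 107 km / (0.429 m/s) = 107000 m / 0.429 m/s = 249400 s = 2.887 d.
k_1 L₀/(k_a−k_1) = 0.118×35.1/(1.37−0.118) = 4.142/1.252 = 3.308 mg/L.
e^(−k_1 t) = e^(−0.118×2.887) = 0.7113; e^(−k_a t) = e^(−1.37×2.887) = 0.01916.
D = 3.308 × (0.7113 − 0.01916) + 0.896 × 0.01916 = 2.290 + 0.01717 = 2.307 mg/L.
DO = C_s − D = 8.65 − 2.307 = 6.343 mg/L.

DO ≈ 6.34 mg/L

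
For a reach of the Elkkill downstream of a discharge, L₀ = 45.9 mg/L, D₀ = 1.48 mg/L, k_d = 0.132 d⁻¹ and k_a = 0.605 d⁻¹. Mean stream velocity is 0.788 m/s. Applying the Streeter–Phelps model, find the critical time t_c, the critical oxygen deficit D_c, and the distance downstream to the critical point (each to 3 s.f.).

t_c = [1/(k_a−k_d)] ln[(k_a/k_d)(1 − D₀(k_a−k_d)/(k_d L₀))]
= [1/(0.605−0.132)] ln[(0.605/0.132)(1 − 1.48×0.4730/(0.132×45.9))]
= (1/0.4730) ln[4.583 × 0.8845] = 2.114 × ln(4.054) = 2.114 × 1.400 = 2.959 d.
L(t_c) = L₀ e^(−k_d t_c) = 45.9 × 0.6767 = 31.06 mg/L, and at the critical point k_a D_c = k_d L, so D_c = (0.132/0.605) × 31.06 = 6.776 mg/L.
x_c = v t_c = 0.788 m/s × 2.959 d × 86400 s/d = 201500 m ≈ 201 km.

t_c ≈ 2.96 d; D_c ≈ 6.78 mg/L; x_c ≈ 201 km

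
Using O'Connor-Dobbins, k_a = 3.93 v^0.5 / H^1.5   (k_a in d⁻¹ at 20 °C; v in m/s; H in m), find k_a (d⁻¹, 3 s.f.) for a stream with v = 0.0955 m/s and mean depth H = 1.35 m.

k_a ≈ 0.774 d⁻¹

k_a = 3.93 × 0.0955^0.5 / 1.35^1.5 = 3.93 × 0.3090 / 1.569 = 0.7743 d⁻¹.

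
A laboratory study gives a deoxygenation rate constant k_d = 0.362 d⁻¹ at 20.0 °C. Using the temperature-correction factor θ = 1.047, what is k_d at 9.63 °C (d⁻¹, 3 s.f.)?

k_d ≈ 0.225 d⁻¹

k_d(T₂) = k_d(T₁) · θ^(T₂−T₁) = 0.362 × 1.047^(9.63−20.0)
= 0.362 × 1.047^-10.4 = 0.362 × 0.6211 = 0.2248 d⁻¹.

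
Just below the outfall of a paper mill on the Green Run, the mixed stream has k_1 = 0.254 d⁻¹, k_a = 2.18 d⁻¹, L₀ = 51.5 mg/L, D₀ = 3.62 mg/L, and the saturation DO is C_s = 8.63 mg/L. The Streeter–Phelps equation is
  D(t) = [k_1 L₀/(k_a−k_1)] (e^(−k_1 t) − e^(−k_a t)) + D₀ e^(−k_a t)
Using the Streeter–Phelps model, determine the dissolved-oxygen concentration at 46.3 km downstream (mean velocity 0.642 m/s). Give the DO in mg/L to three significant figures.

Travel time t = x/v = 46.3 km / (0.642 m/s) = 46300 m / 0.642 m/s = 72120 s = 0.8347 d.
k_1 L₀/(k_a−k_1) = 0.254×51.5/(2.18−0.254) = 13.08/1.926 = 6.792 mg/L.
e^(−k_1 t) = e^(−0.254×0.8347) = 0.8090; e^(−k_a t) = e^(−2.18×0.8347) = 0.1621.
D = 6.792 × (0.8090 − 0.1621) + 3.62 × 0.1621 = 4.393 + 0.5867 = 4.980 mg/L.
DO = C_s − D = 8.63 − 4.980 = 3.650 mg/L.

DO ≈ 3.65 mg/L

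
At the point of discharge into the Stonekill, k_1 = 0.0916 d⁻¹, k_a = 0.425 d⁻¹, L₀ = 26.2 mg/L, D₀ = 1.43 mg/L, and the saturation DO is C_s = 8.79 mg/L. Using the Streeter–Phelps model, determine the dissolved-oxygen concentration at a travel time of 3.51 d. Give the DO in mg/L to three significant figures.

DO ≈ 4.87 mg/L

k_1 L₀/(k_a−k_1) = 0.0916×26.2/(0.425−0.0916) = 2.400/0.3334 = 7.198 mg/L.
e^(−k_1 t) = e^(−0.0916×3.510) = 0.7250; e^(−k_a t) = e^(−0.425×3.510) = 0.2250.
D = 7.198 × (0.7250 − 0.2250) + 1.43 × 0.2250 = 3.600 + 0.3217 = 3.921 mg/L.
DO = C_s − D = 8.79 − 3.921 = 4.869 mg/L.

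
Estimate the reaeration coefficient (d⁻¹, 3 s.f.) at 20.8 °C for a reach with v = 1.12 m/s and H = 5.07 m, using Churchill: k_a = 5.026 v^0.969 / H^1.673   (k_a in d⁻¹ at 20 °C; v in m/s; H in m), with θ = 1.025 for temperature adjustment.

k_a(20) = 5.026 × 1.12^0.969 / 5.07^1.673 = 5.026 × 1.116 / 15.12 = 0.3711 d⁻¹.
k_a(20.8) = 0.3711 × 1.025^(20.8−20) = 0.3711 × 1.020 = 0.3785 d⁻¹.

k_a ≈ 0.378 d⁻¹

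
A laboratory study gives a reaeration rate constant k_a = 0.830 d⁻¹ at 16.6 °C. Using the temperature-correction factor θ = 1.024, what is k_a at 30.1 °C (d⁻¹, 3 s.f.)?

k_a(T₂) = k_a(T₁) · θ^(T₂−T₁) = 0.830 × 1.024^(30.1−16.6)
= 0.830 × 1.024^13.5 = 0.830 × 1.377 = 1.143 d⁻¹.

k_a ≈ 1.14 d⁻¹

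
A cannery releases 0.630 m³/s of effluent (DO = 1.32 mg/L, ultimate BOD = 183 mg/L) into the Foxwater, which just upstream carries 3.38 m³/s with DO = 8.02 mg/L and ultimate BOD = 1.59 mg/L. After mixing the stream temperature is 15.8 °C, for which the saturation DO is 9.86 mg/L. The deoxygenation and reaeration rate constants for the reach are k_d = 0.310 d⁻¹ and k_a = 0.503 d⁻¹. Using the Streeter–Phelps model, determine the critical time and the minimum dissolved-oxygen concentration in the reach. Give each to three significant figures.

Mixed DO = (3.38×8.02 + 0.630×1.32)/(3.38+0.630) = 27.94/4.010 = 6.967 mg/L.
Mixed L₀ = (3.38×1.59 + 0.630×183)/(4.010) = 120.7/4.010 = 30.09 mg/L.
Initial deficit D₀ = C_s − DO₀ = 9.86 − 6.967 = 2.893 mg/L.
t_c = (1/0.1930) ln[(0.503/0.310)(1 − 2.893×0.1930/(0.310×30.09))] = 5.181 × ln(1.525) = 2.188 d.
D_c = (0.310/0.503) × 30.09 × e^(−0.310×2.188) = 0.6163 × 30.09 × 0.5075 = 9.411 mg/L.
Minimum DO = 9.86 − 9.411 = 0.4489 mg/L.

t_c ≈ 2.19 d; minimum DO ≈ 0.449 mg/L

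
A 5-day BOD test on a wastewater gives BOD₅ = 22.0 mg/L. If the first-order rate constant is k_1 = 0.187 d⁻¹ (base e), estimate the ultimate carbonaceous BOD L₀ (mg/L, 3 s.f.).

BOD₅ = L₀(1 − e^(−5k_1)) ⇒ L₀ = BOD₅ / (1 − e^(−5×0.187))
= 22.0 / (1 − 0.3926) = 22.0 / 0.6074 = 36.22 mg/L.

L₀ ≈ 36.2 mg/L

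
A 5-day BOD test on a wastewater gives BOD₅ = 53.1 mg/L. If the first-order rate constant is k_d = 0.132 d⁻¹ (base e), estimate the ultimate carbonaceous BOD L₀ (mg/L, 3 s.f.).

BOD₅ = L₀(1 − e^(−5k_d)) ⇒ L₀ = BOD₅ / (1 − e^(−5×0.132))
= 53.1 / (1 − 0.5169) = 53.1 / 0.4831 = 109.9 mg/L.

L₀ ≈ 110 mg/L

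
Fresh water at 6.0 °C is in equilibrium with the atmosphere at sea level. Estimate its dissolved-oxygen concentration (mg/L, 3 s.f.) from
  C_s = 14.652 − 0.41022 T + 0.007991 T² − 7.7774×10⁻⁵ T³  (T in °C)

C_s = 14.652 − 0.41022×6.0 + 0.007991×6.0² − 7.7774×10⁻⁵×6.0³ = 12.46 mg/L.

C_s ≈ 12.5 mg/L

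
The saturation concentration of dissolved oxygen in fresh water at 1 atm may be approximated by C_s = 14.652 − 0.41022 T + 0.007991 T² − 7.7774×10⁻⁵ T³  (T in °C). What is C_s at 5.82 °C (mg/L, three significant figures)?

C_s ≈ 12.5 mg/L

C_s = 14.652 − 0.41022×5.82 + 0.007991×5.82² − 7.7774×10⁻⁵×5.82³ = 12.52 mg/L.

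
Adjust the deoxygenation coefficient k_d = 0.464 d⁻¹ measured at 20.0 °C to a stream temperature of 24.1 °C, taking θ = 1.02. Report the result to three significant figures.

k_d ≈ 0.503 d⁻¹

k_d(T₂) = k_d(T₁) · θ^(T₂−T₁) = 0.464 × 1.02^(24.1−20.0)
= 0.464 × 1.02^4.10 = 0.464 × 1.085 = 0.5032 d⁻¹.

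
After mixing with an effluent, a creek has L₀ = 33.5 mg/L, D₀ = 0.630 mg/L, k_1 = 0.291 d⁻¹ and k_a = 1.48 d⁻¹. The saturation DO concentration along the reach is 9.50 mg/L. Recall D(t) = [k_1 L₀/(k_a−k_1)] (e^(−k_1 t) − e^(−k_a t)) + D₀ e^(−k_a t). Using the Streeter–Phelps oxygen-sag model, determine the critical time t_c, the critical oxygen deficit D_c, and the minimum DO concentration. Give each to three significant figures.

t_c ≈ 1.30 d; D_c ≈ 4.51 mg/L; min DO ≈ 4.99 mg/L

t_c = [1/(k_a−k_1)] ln[(k_a/k_1)(1 − D₀(k_a−k_1)/(k_1 L₀))]
= [1/(1.48−0.291)] ln[(1.48/0.291)(1 − 0.630×1.189/(0.291×33.5))]
= (1/1.189) ln[5.086 × 0.9232] = 0.8410 × ln(4.695) = 0.8410 × 1.547 = 1.301 d.
L(t_c) = L₀ e^(−k_1 t_c) = 33.5 × 0.6849 = 22.94 mg/L, and at the critical point k_a D_c = k_1 L, so D_c = (0.291/1.48) × 22.94 = 4.511 mg/L.
Minimum DO = C_s − D_c = 9.50 − 4.511 = 4.989 mg/L.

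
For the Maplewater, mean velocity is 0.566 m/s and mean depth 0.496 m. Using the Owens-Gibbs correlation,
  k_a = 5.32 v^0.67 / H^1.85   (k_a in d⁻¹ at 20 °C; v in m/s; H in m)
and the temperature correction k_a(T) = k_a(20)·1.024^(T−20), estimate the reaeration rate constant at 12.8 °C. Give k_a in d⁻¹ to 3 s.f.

k_a(20) = 5.32 × 0.566^0.67 / 0.496^1.85 = 5.32 × 0.6829 / 0.2733 = 13.29 d⁻¹.
k_a(12.8) = 13.29 × 1.024^(12.8−20) = 13.29 × 0.8430 = 11.21 d⁻¹.

k_a ≈ 11.2 d⁻¹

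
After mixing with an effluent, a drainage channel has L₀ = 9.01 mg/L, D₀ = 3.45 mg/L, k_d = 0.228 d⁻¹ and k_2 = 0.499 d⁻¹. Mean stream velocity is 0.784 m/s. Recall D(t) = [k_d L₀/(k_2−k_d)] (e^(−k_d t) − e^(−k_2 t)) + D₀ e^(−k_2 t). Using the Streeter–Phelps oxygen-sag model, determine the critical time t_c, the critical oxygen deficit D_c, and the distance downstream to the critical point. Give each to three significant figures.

t_c ≈ 0.650 d; D_c ≈ 3.55 mg/L; x_c ≈ 44.0 km

t_c = [1/(k_2−k_d)] ln[(k_2/k_d)(1 − D₀(k_2−k_d)/(k_d L₀))]
= [1/(0.499−0.228)] ln[(0.499/0.228)(1 − 3.45×0.2710/(0.228×9.01))]
= (1/0.2710) ln[2.189 × 0.5449] = 3.690 × ln(1.193) = 3.690 × 0.1761 = 0.6497 d.
D_c = (k_d/k_2) L₀ e^(−k_d t_c) = (0.228/0.499) × 9.01 × e^(−0.228×0.6497) = 0.4569 × 9.01 × 0.8623 = 3.550 mg/L.
x_c = v t_c = 0.784 m/s × 0.6497 d × 86400 s/d = 44010 m ≈ 44.0 km.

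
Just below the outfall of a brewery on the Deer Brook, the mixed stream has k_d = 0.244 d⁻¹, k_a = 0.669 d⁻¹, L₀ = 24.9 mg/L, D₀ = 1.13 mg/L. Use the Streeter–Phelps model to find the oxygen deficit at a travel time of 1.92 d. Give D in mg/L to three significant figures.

k_d L₀/(k_a−k_d) = 0.244×24.9/(0.669−0.244) = 6.076/0.4250 = 14.30 mg/L.
e^(−k_d t) = e^(−0.244×1.920) = 0.6260; e^(−k_a t) = e^(−0.669×1.920) = 0.2768.
D = 14.30 × (0.6260 − 0.2768) + 1.13 × 0.2768 = 4.991 + 0.3128 = 5.304 mg/L.

D ≈ 5.30 mg/L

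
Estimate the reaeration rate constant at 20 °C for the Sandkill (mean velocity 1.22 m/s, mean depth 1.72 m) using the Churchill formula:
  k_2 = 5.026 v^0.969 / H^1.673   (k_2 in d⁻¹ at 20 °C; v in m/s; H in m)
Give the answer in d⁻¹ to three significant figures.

k_2 = 5.026 × 1.22^0.969 / 1.72^1.673 = 5.026 × 1.213 / 2.478 = 2.460 d⁻¹.

k_2 ≈ 2.46 d⁻¹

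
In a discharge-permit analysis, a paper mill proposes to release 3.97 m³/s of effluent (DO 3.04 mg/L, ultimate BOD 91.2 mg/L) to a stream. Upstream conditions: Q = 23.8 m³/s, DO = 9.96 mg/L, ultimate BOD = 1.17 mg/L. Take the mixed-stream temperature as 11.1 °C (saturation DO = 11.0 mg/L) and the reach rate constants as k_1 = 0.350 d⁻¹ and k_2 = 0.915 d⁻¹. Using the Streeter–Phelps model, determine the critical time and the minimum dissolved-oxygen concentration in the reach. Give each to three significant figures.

t_c ≈ 1.23 d; minimum DO ≈ 7.51 mg/L

Mixed DO = (23.8×9.96 + 3.97×3.04)/(23.8+3.97) = 249.1/27.77 = 8.971 mg/L.
Mixed L₀ = (23.8×1.17 + 3.97×91.2)/(27.77) = 389.9/27.77 = 14.04 mg/L.
Initial deficit D₀ = C_s − DO₀ = 11.0 − 8.971 = 2.029 mg/L.
t_c = (1/0.5650) ln[(0.915/0.350)(1 − 2.029×0.5650/(0.350×14.04))] = 1.770 × ln(2.004) = 1.231 d.
D_c = (0.350/0.915) × 14.04 × e^(−0.350×1.231) = 0.3825 × 14.04 × 0.6500 = 3.491 mg/L.
Minimum DO = 11.0 − 3.491 = 7.509 mg/L.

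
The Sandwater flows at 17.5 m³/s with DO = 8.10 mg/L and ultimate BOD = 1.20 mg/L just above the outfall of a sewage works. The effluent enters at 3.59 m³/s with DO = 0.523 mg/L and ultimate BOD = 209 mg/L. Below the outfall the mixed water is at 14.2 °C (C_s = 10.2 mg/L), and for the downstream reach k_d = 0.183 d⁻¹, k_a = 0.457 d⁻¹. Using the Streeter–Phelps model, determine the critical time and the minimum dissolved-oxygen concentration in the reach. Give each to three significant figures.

Mixed DO = (17.5×8.10 + 3.59×0.523)/(17.5+3.59) = 143.6/21.09 = 6.810 mg/L.
Mixed L₀ = (17.5×1.20 + 3.59×209)/(21.09) = 771.3/21.09 = 36.57 mg/L.
Initial deficit D₀ = C_s − DO₀ = 10.2 − 6.810 = 3.390 mg/L.
t_c = (1/0.2740) ln[(0.457/0.183)(1 − 3.390×0.2740/(0.183×36.57))] = 3.650 × ln(2.151) = 2.795 d.
D_c = (0.183/0.457) × 36.57 × e^(−0.183×2.795) = 0.4004 × 36.57 × 0.5996 = 8.781 mg/L.
Minimum DO = 10.2 − 8.781 = 1.419 mg/L.

t_c ≈ 2.79 d; minimum DO ≈ 1.42 mg/L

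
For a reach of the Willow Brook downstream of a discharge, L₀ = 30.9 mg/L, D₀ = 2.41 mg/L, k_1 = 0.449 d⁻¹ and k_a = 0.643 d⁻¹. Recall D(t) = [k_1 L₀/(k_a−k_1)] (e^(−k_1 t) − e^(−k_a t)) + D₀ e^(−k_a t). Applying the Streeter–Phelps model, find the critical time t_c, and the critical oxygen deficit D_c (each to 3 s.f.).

t_c ≈ 1.67 d; D_c ≈ 10.2 mg/L

t_c = [1/(k_a−k_1)] ln[(k_a/k_1)(1 − D₀(k_a−k_1)/(k_1 L₀))]
= [1/(0.643−0.449)] ln[(0.643/0.449)(1 − 2.41×0.1940/(0.449×30.9))]
= (1/0.1940) ln[1.432 × 0.9663] = 5.155 × ln(1.384) = 5.155 × 0.3248 = 1.674 d.
L(t_c) = L₀ e^(−k_1 t_c) = 30.9 × 0.4715 = 14.57 mg/L, and at the critical point k_a D_c = k_1 L, so D_c = (0.449/0.643) × 14.57 = 10.17 mg/L.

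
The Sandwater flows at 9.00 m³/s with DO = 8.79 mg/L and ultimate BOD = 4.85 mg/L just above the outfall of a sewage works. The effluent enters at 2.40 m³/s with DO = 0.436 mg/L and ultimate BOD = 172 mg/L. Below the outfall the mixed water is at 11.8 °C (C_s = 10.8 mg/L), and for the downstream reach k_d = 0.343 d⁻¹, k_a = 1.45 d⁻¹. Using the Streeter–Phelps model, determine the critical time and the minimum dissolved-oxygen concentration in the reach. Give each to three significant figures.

t_c ≈ 0.975 d; minimum DO ≈ 4.02 mg/L

Mixed DO = (9.00×8.79 + 2.40×0.436)/(9.00+2.40) = 80.16/11.40 = 7.031 mg/L.
Mixed L₀ = (9.00×4.85 + 2.40×172)/(11.40) = 456.4/11.40 = 40.04 mg/L.
Initial deficit D₀ = C_s − DO₀ = 10.8 − 7.031 = 3.769 mg/L.
t_c = (1/1.107) ln[(1.45/0.343)(1 − 3.769×1.107/(0.343×40.04))] = 0.9033 × ln(2.943) = 0.9752 d.
D_c = (0.343/1.45) × 40.04 × e^(−0.343×0.9752) = 0.2366 × 40.04 × 0.7157 = 6.779 mg/L.
Minimum DO = 10.8 − 6.779 = 4.021 mg/L.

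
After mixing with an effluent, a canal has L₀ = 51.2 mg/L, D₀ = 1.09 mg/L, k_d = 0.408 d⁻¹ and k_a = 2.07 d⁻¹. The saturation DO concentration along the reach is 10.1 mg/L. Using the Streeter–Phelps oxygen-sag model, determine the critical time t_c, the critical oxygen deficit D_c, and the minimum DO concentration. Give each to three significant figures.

t_c = [1/(k_a−k_d)] ln[(k_a/k_d)(1 − D₀(k_a−k_d)/(k_d L₀))]
= [1/(2.07−0.408)] ln[(2.07/0.408)(1 − 1.09×1.662/(0.408×51.2))]
= (1/1.662) ln[5.074 × 0.9133] = 0.6017 × ln(4.634) = 0.6017 × 1.533 = 0.9226 d.
L(t_c) = L₀ e^(−k_d t_c) = 51.2 × 0.6863 = 35.14 mg/L, and at the critical point k_a D_c = k_d L, so D_c = (0.408/2.07) × 35.14 = 6.926 mg/L.
Minimum DO = C_s − D_c = 10.1 − 6.926 = 3.174 mg/L.

t_c ≈ 0.923 d; D_c ≈ 6.93 mg/L; min DO ≈ 3.17 mg/L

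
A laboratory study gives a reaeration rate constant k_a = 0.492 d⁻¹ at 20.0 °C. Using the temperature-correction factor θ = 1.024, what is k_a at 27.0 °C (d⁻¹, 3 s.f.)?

k_a ≈ 0.581 d⁻¹

k_a(T₂) = k_a(T₁) · θ^(T₂−T₁) = 0.492 × 1.024^(27.0−20.0)
= 0.492 × 1.024^7.00 = 0.492 × 1.181 = 0.5809 d⁻¹.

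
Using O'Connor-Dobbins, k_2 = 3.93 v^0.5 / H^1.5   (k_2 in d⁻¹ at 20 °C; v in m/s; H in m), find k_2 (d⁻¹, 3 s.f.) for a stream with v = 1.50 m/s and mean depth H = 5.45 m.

k_2 ≈ 0.378 d⁻¹

k_2 = 3.93 × 1.50^0.5 / 5.45^1.5 = 3.93 × 1.225 / 12.72 = 0.3783 d⁻¹.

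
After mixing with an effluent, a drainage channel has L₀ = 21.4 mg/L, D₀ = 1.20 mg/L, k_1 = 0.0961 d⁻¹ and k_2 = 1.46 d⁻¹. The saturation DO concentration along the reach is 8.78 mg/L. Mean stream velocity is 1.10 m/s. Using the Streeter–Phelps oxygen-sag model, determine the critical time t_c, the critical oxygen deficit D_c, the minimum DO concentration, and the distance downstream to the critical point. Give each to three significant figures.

t_c ≈ 0.830 d; D_c ≈ 1.30 mg/L; min DO ≈ 7.48 mg/L; x_c ≈ 78.9 km

t_c = [1/(k_2−k_1)] ln[(k_2/k_1)(1 − D₀(k_2−k_1)/(k_1 L₀))]
= [1/(1.46−0.0961)] ln[(1.46/0.0961)(1 − 1.20×1.364/(0.0961×21.4))]
= (1/1.364) ln[15.19 × 0.2042] = 0.7332 × ln(3.102) = 0.7332 × 1.132 = 0.8299 d.
L(t_c) = L₀ e^(−k_1 t_c) = 21.4 × 0.9233 = 19.76 mg/L, and at the critical point k_2 D_c = k_1 L, so D_c = (0.0961/1.46) × 19.76 = 1.301 mg/L.
Minimum DO = C_s − D_c = 8.78 − 1.301 = 7.479 mg/L.
x_c = v t_c = 1.10 m/s × 0.8299 d × 86400 s/d = 78880 m ≈ 78.9 km.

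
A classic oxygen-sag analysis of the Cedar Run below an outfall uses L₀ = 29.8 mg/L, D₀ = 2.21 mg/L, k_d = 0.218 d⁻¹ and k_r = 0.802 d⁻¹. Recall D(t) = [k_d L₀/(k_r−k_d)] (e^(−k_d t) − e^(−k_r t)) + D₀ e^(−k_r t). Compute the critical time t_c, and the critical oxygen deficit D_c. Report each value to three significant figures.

t_c ≈ 1.85 d; D_c ≈ 5.41 mg/L

t_c = [1/(k_r−k_d)] ln[(k_r/k_d)(1 − D₀(k_r−k_d)/(k_d L₀))]
= [1/(0.802−0.218)] ln[(0.802/0.218)(1 − 2.21×0.5840/(0.218×29.8))]
= (1/0.5840) ln[3.679 × 0.8013] = 1.712 × ln(2.948) = 1.712 × 1.081 = 1.851 d.
L(t_c) = L₀ e^(−k_d t_c) = 29.8 × 0.6679 = 19.90 mg/L, and at the critical point k_r D_c = k_d L, so D_c = (0.218/0.802) × 19.90 = 5.410 mg/L.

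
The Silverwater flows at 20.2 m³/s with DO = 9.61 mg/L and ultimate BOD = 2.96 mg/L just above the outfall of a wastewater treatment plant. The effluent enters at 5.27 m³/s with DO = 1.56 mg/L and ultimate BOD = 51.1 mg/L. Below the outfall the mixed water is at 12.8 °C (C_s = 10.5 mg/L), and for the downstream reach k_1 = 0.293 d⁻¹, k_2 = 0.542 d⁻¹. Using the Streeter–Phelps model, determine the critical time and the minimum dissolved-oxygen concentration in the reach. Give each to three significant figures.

Mixed DO = (20.2×9.61 + 5.27×1.56)/(20.2+5.27) = 202.3/25.47 = 7.944 mg/L.
Mixed L₀ = (20.2×2.96 + 5.27×51.1)/(25.47) = 329.1/25.47 = 12.92 mg/L.
Initial deficit D₀ = C_s − DO₀ = 10.5 − 7.944 = 2.556 mg/L.
t_c = (1/0.2490) ln[(0.542/0.293)(1 − 2.556×0.2490/(0.293×12.92))] = 4.016 × ln(1.539) = 1.731 d.
D_c = (0.293/0.542) × 12.92 × e^(−0.293×1.731) = 0.5406 × 12.92 × 0.6022 = 4.206 mg/L.
Minimum DO = 10.5 − 4.206 = 6.294 mg/L.

t_c ≈ 1.73 d; minimum DO ≈ 6.29 mg/L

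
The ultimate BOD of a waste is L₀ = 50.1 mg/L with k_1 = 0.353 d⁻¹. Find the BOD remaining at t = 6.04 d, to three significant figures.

L_t = L₀ e^(−k_1 t) = 50.1 × e^(−0.353×6.04) = 50.1 × 0.1186 = 5.941 mg/L.

L ≈ 5.94 mg/L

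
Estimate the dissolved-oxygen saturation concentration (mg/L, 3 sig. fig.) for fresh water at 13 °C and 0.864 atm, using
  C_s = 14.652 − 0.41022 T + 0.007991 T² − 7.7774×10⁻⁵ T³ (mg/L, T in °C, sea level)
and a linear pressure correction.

C_s ≈ 9.07 mg/L

At sea level: C_s = 14.652 − 0.41022×13 + 0.007991×13² − 7.7774×10⁻⁵×13³ = 10.50 mg/L.
Pressure correction: C_s' = 10.50 × 0.864 = 9.071 mg/L.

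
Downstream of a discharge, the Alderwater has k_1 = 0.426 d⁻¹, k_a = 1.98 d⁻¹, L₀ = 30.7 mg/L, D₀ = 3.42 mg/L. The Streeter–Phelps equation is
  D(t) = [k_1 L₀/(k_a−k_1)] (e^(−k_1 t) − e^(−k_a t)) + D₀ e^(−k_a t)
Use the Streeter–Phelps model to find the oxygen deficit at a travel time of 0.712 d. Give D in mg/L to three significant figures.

k_1 L₀/(k_a−k_1) = 0.426×30.7/(1.98−0.426) = 13.08/1.554 = 8.416 mg/L.
e^(−k_1 t) = e^(−0.426×0.7120) = 0.7384; e^(−k_a t) = e^(−1.98×0.7120) = 0.2442.
D = 8.416 × (0.7384 − 0.2442) + 3.42 × 0.2442 = 4.159 + 0.8352 = 4.994 mg/L.

D ≈ 4.99 mg/L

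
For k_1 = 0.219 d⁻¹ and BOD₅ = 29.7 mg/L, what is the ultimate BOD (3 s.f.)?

BOD₅ = L₀(1 − e^(−5k_1)) ⇒ L₀ = BOD₅ / (1 − e^(−5×0.219))
= 29.7 / (1 − 0.3345) = 29.7 / 0.6655 = 44.63 mg/L.

L₀ ≈ 44.6 mg/L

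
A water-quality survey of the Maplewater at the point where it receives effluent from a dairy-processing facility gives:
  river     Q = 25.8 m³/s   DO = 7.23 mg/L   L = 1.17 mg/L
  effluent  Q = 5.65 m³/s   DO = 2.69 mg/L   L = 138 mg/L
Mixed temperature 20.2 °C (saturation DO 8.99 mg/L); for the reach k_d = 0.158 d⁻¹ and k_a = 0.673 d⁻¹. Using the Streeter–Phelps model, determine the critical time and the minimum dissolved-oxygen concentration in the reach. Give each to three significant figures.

t_c ≈ 2.05 d; minimum DO ≈ 4.62 mg/L

Mixed DO = (25.8×7.23 + 5.65×2.69)/(25.8+5.65) = 201.7/31.45 = 6.414 mg/L.
Mixed L₀ = (25.8×1.17 + 5.65×138)/(31.45) = 809.9/31.45 = 25.75 mg/L.
Initial deficit D₀ = C_s − DO₀ = 8.99 − 6.414 = 2.576 mg/L.
t_c = (1/0.5150) ln[(0.673/0.158)(1 − 2.576×0.5150/(0.158×25.75))] = 1.942 × ln(2.871) = 2.048 d.
D_c = (0.158/0.673) × 25.75 × e^(−0.158×2.048) = 0.2348 × 25.75 × 0.7236 = 4.375 mg/L.
Minimum DO = 8.99 − 4.375 = 4.615 mg/L.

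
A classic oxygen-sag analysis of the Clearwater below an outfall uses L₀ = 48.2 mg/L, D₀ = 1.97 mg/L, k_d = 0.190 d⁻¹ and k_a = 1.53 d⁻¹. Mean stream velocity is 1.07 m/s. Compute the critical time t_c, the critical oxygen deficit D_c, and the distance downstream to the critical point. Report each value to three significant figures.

With k_a/k_d = 8.053 and 1 − D₀(k_a−k_d)/(k_d L₀) = 0.7117,
t_c = ln(8.053 × 0.7117) / (1.53 − 0.190) = ln(5.731) / 1.340 = 1.746/1.340 = 1.303 d.
L(t_c) = L₀ e^(−k_d t_c) = 48.2 × 0.7807 = 37.63 mg/L, and at the critical point k_a D_c = k_d L, so D_c = (0.190/1.53) × 37.63 = 4.673 mg/L.
x_c = v t_c = 1.07 m/s × 1.303 d × 86400 s/d = 120500 m ≈ 120 km.

t_c ≈ 1.30 d; D_c ≈ 4.67 mg/L; x_c ≈ 120 km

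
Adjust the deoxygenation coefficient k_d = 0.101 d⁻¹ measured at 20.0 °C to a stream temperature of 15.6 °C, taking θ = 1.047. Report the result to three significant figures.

k_d(T₂) = k_d(T₁) · θ^(T₂−T₁) = 0.101 × 1.047^(15.6−20.0)
= 0.101 × 1.047^-4.40 = 0.101 × 0.8170 = 0.08252 d⁻¹.

k_d ≈ 0.0825 d⁻¹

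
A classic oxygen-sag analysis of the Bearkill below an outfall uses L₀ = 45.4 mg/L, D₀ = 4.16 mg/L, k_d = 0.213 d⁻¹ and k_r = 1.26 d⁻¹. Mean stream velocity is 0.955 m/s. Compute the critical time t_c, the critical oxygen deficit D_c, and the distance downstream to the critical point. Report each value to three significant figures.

With k_r/k_d = 5.915 and 1 − D₀(k_r−k_d)/(k_d L₀) = 0.5496,
t_c = ln(5.915 × 0.5496) / (1.26 − 0.213) = ln(3.251) / 1.047 = 1.179/1.047 = 1.126 d.
L(t_c) = L₀ e^(−k_d t_c) = 45.4 × 0.7867 = 35.72 mg/L, and at the critical point k_r D_c = k_d L, so D_c = (0.213/1.26) × 35.72 = 6.038 mg/L.
x_c = v t_c = 0.955 m/s × 1.126 d × 86400 s/d = 92910 m ≈ 92.9 km.

t_c ≈ 1.13 d; D_c ≈ 6.04 mg/L; x_c ≈ 92.9 km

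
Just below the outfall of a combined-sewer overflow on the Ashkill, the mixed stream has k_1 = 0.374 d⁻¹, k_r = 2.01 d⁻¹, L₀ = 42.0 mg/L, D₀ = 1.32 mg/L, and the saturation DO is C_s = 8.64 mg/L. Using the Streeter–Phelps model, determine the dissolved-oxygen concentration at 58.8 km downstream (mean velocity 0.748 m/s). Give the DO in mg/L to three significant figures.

Travel time t = x/v = 58.8 km / (0.748 m/s) = 58800 m / 0.748 m/s = 78610 s = 0.9098 d.
k_1 L₀/(k_r−k_1) = 0.374×42.0/(2.01−0.374) = 15.71/1.636 = 9.601 mg/L.
e^(−k_1 t) = e^(−0.374×0.9098) = 0.7116; e^(−k_r t) = e^(−2.01×0.9098) = 0.1606.
D = 9.601 × (0.7116 − 0.1606) + 1.32 × 0.1606 = 5.290 + 0.2120 = 5.502 mg/L.
DO = C_s − D = 8.64 − 5.502 = 3.138 mg/L.

DO ≈ 3.14 mg/L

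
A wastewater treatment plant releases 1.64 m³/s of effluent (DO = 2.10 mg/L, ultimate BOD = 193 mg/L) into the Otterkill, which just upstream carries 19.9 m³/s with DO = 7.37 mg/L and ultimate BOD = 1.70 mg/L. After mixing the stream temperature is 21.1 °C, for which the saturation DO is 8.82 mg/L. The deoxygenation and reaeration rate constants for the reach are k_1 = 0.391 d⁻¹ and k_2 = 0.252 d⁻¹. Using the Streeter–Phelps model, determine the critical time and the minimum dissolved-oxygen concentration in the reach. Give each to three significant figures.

Mixed DO = (19.9×7.37 + 1.64×2.10)/(19.9+1.64) = 150.1/21.54 = 6.969 mg/L.
Mixed L₀ = (19.9×1.70 + 1.64×193)/(21.54) = 350.3/21.54 = 16.27 mg/L.
Initial deficit D₀ = C_s − DO₀ = 8.82 − 6.969 = 1.851 mg/L.
t_c = (1/-0.1390) ln[(0.252/0.391)(1 − 1.851×-0.1390/(0.391×16.27))] = -7.194 × ln(0.6706) = 2.875 d.
D_c = (0.391/0.252) × 16.27 × e^(−0.391×2.875) = 1.552 × 16.27 × 0.3249 = 8.201 mg/L.
Minimum DO = 8.82 − 8.201 = 0.6194 mg/L.

t_c ≈ 2.87 d; minimum DO ≈ 0.619 mg/L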